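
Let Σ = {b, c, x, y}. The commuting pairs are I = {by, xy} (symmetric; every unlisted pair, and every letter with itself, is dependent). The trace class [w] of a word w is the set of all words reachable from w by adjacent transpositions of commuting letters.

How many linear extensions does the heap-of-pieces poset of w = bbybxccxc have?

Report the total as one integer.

5

#0=b has no predecessor
#1=b depends on [0:b]
#2=y has no predecessor
#3=b depends on [1:b]
#4=x depends on [3:b]
#5=c depends on [2:y, 4:x]
#6=c depends on [5:c]
#7=x depends on [6:c]
#8=c depends on [7:x]
sources: [0:b, 2:y]
N(rest) = Σ N(rest − s) over sources s of rest; N(one piece) = 1:
  size 1 → [8]=1
  size 2 → [7,8]=1
  size 3 → [6,7,8]=1
  size 4 → [5,6,7,8]=1
  size 5 → [2,5,6,7,8]=1  [4,5,6,7,8]=1
  size 6 → [2,4,5,6,7,8]=2  [3,4,5,6,7,8]=1
  size 7 → [1,3,4,5,6,7,8]=1  [2,3,4,5,6,7,8]=3
  first=0(b) contributes 4
  first=2(y) contributes 1
|[w]| = 5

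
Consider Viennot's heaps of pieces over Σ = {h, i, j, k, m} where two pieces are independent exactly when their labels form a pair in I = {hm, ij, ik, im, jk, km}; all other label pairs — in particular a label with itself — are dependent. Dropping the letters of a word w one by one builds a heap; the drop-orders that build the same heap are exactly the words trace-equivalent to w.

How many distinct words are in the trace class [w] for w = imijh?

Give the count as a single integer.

piece 0:i — minimal
piece 1:m — minimal
piece 2:i rests on {0:i}
piece 3:j rests on {1:m}
piece 4:h rests on {2:i, 3:j}
minimal pieces: {0:i, 1:m}
ways to finish when only these pieces remain (= sum over removing one remaining piece with nothing left below it):
  1 left: {4}→1
  2 left: {2,4}→1  {3,4}→1
  3 left: {0,2,4}→1  {1,3,4}→1  {2,3,4}→2
  placing 0:i first → 3 extensions
  placing 1:m first → 3 extensions
total linear extensions = 6

6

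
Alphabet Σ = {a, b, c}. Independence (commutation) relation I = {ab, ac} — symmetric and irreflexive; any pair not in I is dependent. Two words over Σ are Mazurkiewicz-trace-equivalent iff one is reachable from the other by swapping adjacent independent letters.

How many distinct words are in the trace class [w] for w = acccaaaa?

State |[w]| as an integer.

56

0(a) covers ∅
1(c) covers ∅
2(c) covers 1:c
3(c) covers 2:c
4(a) covers 0:a
5(a) covers 4:a
6(a) covers 5:a
7(a) covers 6:a
floor of heap: 0:a, 1:c
completions by unplaced set U, small U first (add the entries for U minus each lowest piece of U):
  |U|=1: {3}:1  {7}:1
  |U|=2: {2,3}:1  {3,7}:2  {6,7}:1
  |U|=3: {1,2,3}:1  {2,3,7}:3  {3,6,7}:3  {5,6,7}:1
  |U|=4: {1,2,3,7}:4  {2,3,6,7}:6  {3,5,6,7}:4  {4,5,6,7}:1
  |U|=5: {0,4,5,6,7}:1  {1,2,3,6,7}:10  {2,3,5,6,7}:10  {3,4,5,6,7}:5
  |U|=6: {0,3,4,5,6,7}:6  {1,2,3,5,6,7}:20  {2,3,4,5,6,7}:15
  start at 0(a): 35
  start at 1(c): 21
sum over floor = 56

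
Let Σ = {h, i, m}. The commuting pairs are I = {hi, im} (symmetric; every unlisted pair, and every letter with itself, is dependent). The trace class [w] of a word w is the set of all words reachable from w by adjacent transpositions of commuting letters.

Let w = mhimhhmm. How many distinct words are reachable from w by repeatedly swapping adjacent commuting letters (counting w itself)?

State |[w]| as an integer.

8

piece 0:m — minimal
piece 1:h rests on {0:m}
piece 2:i — minimal
piece 3:m rests on {1:h}
piece 4:h rests on {3:m}
piece 5:h rests on {4:h}
piece 6:m rests on {5:h}
piece 7:m rests on {6:m}
minimal pieces: {0:m, 2:i}
ways to finish when only these pieces remain (= sum over removing one remaining piece with nothing left below it):
  1 left: {2}→1  {7}→1
  2 left: {2,7}→2  {6,7}→1
  3 left: {2,6,7}→3  {5,6,7}→1
  4 left: {2,5,6,7}→4  {4,5,6,7}→1
  5 left: {2,4,5,6,7}→5  {3,4,5,6,7}→1
  6 left: {1,3,4,5,6,7}→1  {2,3,4,5,6,7}→6
  placing 0:m first → 7 extensions
  placing 2:i first → 1 extensions
total linear extensions = 8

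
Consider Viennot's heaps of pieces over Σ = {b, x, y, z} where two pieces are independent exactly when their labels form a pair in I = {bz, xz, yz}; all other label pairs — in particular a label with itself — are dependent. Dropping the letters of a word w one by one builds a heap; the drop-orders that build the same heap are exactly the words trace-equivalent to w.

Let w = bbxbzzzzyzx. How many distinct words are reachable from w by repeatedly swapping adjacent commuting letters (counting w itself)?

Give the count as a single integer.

462

drop 0:b onto floor
drop 1:b onto {0:b}
drop 2:x onto {1:b}
drop 3:b onto {2:x}
drop 4:z onto floor
drop 5:z onto {4:z}
drop 6:z onto {5:z}
drop 7:z onto {6:z}
drop 8:y onto {3:b}
drop 9:z onto {7:z}
drop 10:x onto {8:y}
ground layer = {0:b, 4:z}
drop-orders for the pieces not yet dropped (sum over which currently-grounded one goes next):
  1 to go: {9} 1  {10} 1
  2 to go: {7,9} 1  {8,10} 1  {9,10} 2
  3 to go: {3,8,10} 1  {6,7,9} 1  {7,9,10} 3  {8,9,10} 3
  4 to go: {2,3,8,10} 1  {3,8,9,10} 4  {5,6,7,9} 1  {6,7,9,10} 4  {7,8,9,10} 6
  5 to go: {1,2,3,8,10} 1  {2,3,8,9,10} 5  {3,7,8,9,10} 10  {4,5,6,7,9} 1  {5,6,7,9,10} 5  {6,7,8,9,10} 10
  6 to go: {0,1,2,3,8,10} 1  {1,2,3,8,9,10} 6  {2,3,7,8,9,10} 15  {3,6,7,8,9,10} 20  {4,5,6,7,9,10} 6  {5,6,7,8,9,10} 15
  7 to go: {0,1,2,3,8,9,10} 7  {1,2,3,7,8,9,10} 21  {2,3,6,7,8,9,10} 35  {3,5,6,7,8,9,10} 35  {4,5,6,7,8,9,10} 21
  8 to go: {0,1,2,3,7,8,9,10} 28  {1,2,3,6,7,8,9,10} 56  {2,3,5,6,7,8,9,10} 70  {3,4,5,6,7,8,9,10} 56
  9 to go: {0,1,2,3,6,7,8,9,10} 84  {1,2,3,5,6,7,8,9,10} 126  {2,3,4,5,6,7,8,9,10} 126
  if 0:b drops first: 252 orders
  if 4:z drops first: 210 orders
heap linearizations: 462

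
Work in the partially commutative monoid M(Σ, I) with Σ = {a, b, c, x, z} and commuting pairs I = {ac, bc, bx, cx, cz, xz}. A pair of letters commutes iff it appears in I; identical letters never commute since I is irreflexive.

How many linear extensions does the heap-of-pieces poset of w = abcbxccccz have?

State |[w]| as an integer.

piece 0:a — minimal
piece 1:b rests on {0:a}
piece 2:c — minimal
piece 3:b rests on {1:b}
piece 4:x rests on {0:a}
piece 5:c rests on {2:c}
piece 6:c rests on {5:c}
piece 7:c rests on {6:c}
piece 8:c rests on {7:c}
piece 9:z rests on {3:b}
minimal pieces: {0:a, 2:c}
ways to finish when only these pieces remain (= sum over removing one remaining piece with nothing left below it):
  1 left: {4}→1  {8}→1  {9}→1
  2 left: {3,9}→1  {4,8}→2  {4,9}→2  {7,8}→1  {8,9}→2
  3 left: {1,3,9}→1  {3,4,9}→3  {3,8,9}→3  {4,7,8}→3  {4,8,9}→6  {6,7,8}→1  {7,8,9}→3
  4 left: {1,3,4,9}→4  {1,3,8,9}→4  {3,4,8,9}→12  {3,7,8,9}→6  {4,6,7,8}→4  {4,7,8,9}→12  {5,6,7,8}→1  {6,7,8,9}→4
  5 left: {0,1,3,4,9}→4  {1,3,4,8,9}→20  {1,3,7,8,9}→10  {2,5,6,7,8}→1  {3,4,7,8,9}→30  {3,6,7,8,9}→10  {4,5,6,7,8}→5  {4,6,7,8,9}→20  {5,6,7,8,9}→5
  6 left: {0,1,3,4,8,9}→24  {1,3,4,7,8,9}→60  {1,3,6,7,8,9}→20  {2,4,5,6,7,8}→6  {2,5,6,7,8,9}→6  {3,4,6,7,8,9}→60  {3,5,6,7,8,9}→15  {4,5,6,7,8,9}→30
  7 left: {0,1,3,4,7,8,9}→84  {1,3,4,6,7,8,9}→140  {1,3,5,6,7,8,9}→35  {2,3,5,6,7,8,9}→21  {2,4,5,6,7,8,9}→42  {3,4,5,6,7,8,9}→105
  8 left: {0,1,3,4,6,7,8,9}→224  {1,2,3,5,6,7,8,9}→56  {1,3,4,5,6,7,8,9}→280  {2,3,4,5,6,7,8,9}→168
  placing 0:a first → 504 extensions
  placing 2:c first → 504 extensions
total linear extensions = 1008

1008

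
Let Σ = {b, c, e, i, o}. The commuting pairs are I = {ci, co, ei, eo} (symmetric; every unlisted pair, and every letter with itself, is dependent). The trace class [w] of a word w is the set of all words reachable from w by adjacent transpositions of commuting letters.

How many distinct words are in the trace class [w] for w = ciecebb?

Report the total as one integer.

5

0(c) covers ∅
1(i) covers ∅
2(e) covers 0:c
3(c) covers 2:e
4(e) covers 3:c
5(b) covers 1:i, 4:e
6(b) covers 5:b
floor of heap: 0:c, 1:i
completions by unplaced set U, small U first (add the entries for U minus each lowest piece of U):
  |U|=1: {6}:1
  |U|=2: {5,6}:1
  |U|=3: {1,5,6}:1  {4,5,6}:1
  |U|=4: {1,4,5,6}:2  {3,4,5,6}:1
  |U|=5: {1,3,4,5,6}:3  {2,3,4,5,6}:1
  start at 0(c): 4
  start at 1(i): 1
sum over floor = 5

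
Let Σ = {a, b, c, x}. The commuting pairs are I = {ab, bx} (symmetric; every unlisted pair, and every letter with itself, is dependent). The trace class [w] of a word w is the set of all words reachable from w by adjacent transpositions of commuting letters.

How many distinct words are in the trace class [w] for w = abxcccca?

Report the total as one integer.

piece 0:a — minimal
piece 1:b — minimal
piece 2:x rests on {0:a}
piece 3:c rests on {1:b, 2:x}
piece 4:c rests on {3:c}
piece 5:c rests on {4:c}
piece 6:c rests on {5:c}
piece 7:a rests on {6:c}
minimal pieces: {0:a, 1:b}
ways to finish when only these pieces remain (= sum over removing one remaining piece with nothing left below it):
  1 left: {7}→1
  2 left: {6,7}→1
  3 left: {5,6,7}→1
  4 left: {4,5,6,7}→1
  5 left: {3,4,5,6,7}→1
  6 left: {1,3,4,5,6,7}→1  {2,3,4,5,6,7}→1
  placing 0:a first → 2 extensions
  placing 1:b first → 1 extensions
total linear extensions = 3

3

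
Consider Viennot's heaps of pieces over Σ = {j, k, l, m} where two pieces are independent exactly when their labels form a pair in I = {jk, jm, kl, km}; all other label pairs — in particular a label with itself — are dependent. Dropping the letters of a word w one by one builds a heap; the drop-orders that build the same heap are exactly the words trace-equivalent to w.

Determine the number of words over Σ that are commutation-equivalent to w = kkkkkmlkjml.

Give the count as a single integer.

drop 0:k onto floor
drop 1:k onto {0:k}
drop 2:k onto {1:k}
drop 3:k onto {2:k}
drop 4:k onto {3:k}
drop 5:m onto floor
drop 6:l onto {5:m}
drop 7:k onto {4:k}
drop 8:j onto {6:l}
drop 9:m onto {6:l}
drop 10:l onto {8:j, 9:m}
ground layer = {0:k, 5:m}
drop-orders for the pieces not yet dropped (sum over which currently-grounded one goes next):
  1 to go: {7} 1  {10} 1
  2 to go: {4,7} 1  {7,10} 2  {8,10} 1  {9,10} 1
  3 to go: {3,4,7} 1  {4,7,10} 3  {7,8,10} 3  {7,9,10} 3  {8,9,10} 2
  4 to go: {2,3,4,7} 1  {3,4,7,10} 4  {4,7,8,10} 6  {4,7,9,10} 6  {6,8,9,10} 2  {7,8,9,10} 8
  5 to go: {1,2,3,4,7} 1  {2,3,4,7,10} 5  {3,4,7,8,10} 10  {3,4,7,9,10} 10  {4,7,8,9,10} 20  {5,6,8,9,10} 2  {6,7,8,9,10} 10
  6 to go: {0,1,2,3,4,7} 1  {1,2,3,4,7,10} 6  {2,3,4,7,8,10} 15  {2,3,4,7,9,10} 15  {3,4,7,8,9,10} 40  {4,6,7,8,9,10} 30  {5,6,7,8,9,10} 12
  7 to go: {0,1,2,3,4,7,10} 7  {1,2,3,4,7,8,10} 21  {1,2,3,4,7,9,10} 21  {2,3,4,7,8,9,10} 70  {3,4,6,7,8,9,10} 70  {4,5,6,7,8,9,10} 42
  8 to go: {0,1,2,3,4,7,8,10} 28  {0,1,2,3,4,7,9,10} 28  {1,2,3,4,7,8,9,10} 112  {2,3,4,6,7,8,9,10} 140  {3,4,5,6,7,8,9,10} 112
  9 to go: {0,1,2,3,4,7,8,9,10} 168  {1,2,3,4,6,7,8,9,10} 252  {2,3,4,5,6,7,8,9,10} 252
  if 0:k drops first: 504 orders
  if 5:m drops first: 420 orders
heap linearizations: 924

924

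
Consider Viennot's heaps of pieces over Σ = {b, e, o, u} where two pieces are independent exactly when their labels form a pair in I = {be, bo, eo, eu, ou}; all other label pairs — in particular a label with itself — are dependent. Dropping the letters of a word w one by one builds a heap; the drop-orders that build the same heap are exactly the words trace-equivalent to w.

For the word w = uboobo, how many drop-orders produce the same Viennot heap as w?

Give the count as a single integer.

20

#0=u has no predecessor
#1=b depends on [0:u]
#2=o has no predecessor
#3=o depends on [2:o]
#4=b depends on [1:b]
#5=o depends on [3:o]
sources: [0:u, 2:o]
N(rest) = Σ N(rest − s) over sources s of rest; N(one piece) = 1:
  size 1 → [4]=1  [5]=1
  size 2 → [1,4]=1  [3,5]=1  [4,5]=2
  size 3 → [0,1,4]=1  [1,4,5]=3  [2,3,5]=1  [3,4,5]=3
  size 4 → [0,1,4,5]=4  [1,3,4,5]=6  [2,3,4,5]=4
  first=0(u) contributes 10
  first=2(o) contributes 10
|[w]| = 20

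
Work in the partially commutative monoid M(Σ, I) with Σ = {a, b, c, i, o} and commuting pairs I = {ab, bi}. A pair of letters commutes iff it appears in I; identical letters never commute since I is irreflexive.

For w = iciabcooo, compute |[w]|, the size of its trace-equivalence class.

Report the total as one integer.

piece 0:i — minimal
piece 1:c rests on {0:i}
piece 2:i rests on {1:c}
piece 3:a rests on {2:i}
piece 4:b rests on {1:c}
piece 5:c rests on {3:a, 4:b}
piece 6:o rests on {5:c}
piece 7:o rests on {6:o}
piece 8:o rests on {7:o}
minimal pieces: {0:i}
ways to finish when only these pieces remain (= sum over removing one remaining piece with nothing left below it):
  1 left: {8}→1
  2 left: {7,8}→1
  3 left: {6,7,8}→1
  4 left: {5,6,7,8}→1
  5 left: {3,5,6,7,8}→1  {4,5,6,7,8}→1
  6 left: {2,3,5,6,7,8}→1  {3,4,5,6,7,8}→2
  7 left: {2,3,4,5,6,7,8}→3
  placing 0:i first → 3 extensions

3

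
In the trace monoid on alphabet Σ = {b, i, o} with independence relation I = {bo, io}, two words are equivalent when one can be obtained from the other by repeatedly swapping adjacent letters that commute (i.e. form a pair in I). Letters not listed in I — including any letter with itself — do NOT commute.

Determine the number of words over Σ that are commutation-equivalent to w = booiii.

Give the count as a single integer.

drop 0:b onto floor
drop 1:o onto floor
drop 2:o onto {1:o}
drop 3:i onto {0:b}
drop 4:i onto {3:i}
drop 5:i onto {4:i}
ground layer = {0:b, 1:o}
drop-orders for the pieces not yet dropped (sum over which currently-grounded one goes next):
  1 to go: {2} 1  {5} 1
  2 to go: {1,2} 1  {2,5} 2  {4,5} 1
  3 to go: {1,2,5} 3  {2,4,5} 3  {3,4,5} 1
  4 to go: {0,3,4,5} 1  {1,2,4,5} 6  {2,3,4,5} 4
  if 0:b drops first: 10 orders
  if 1:o drops first: 5 orders
heap linearizations: 15

15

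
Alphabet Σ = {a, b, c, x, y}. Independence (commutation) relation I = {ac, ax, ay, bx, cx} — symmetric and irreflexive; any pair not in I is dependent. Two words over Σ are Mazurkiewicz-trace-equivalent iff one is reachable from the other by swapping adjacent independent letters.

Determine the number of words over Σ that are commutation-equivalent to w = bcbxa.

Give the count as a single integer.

piece 0:b — minimal
piece 1:c rests on {0:b}
piece 2:b rests on {1:c}
piece 3:x — minimal
piece 4:a rests on {2:b}
minimal pieces: {0:b, 3:x}
ways to finish when only these pieces remain (= sum over removing one remaining piece with nothing left below it):
  1 left: {3}→1  {4}→1
  2 left: {2,4}→1  {3,4}→2
  3 left: {1,2,4}→1  {2,3,4}→3
  placing 0:b first → 4 extensions
  placing 3:x first → 1 extensions
total linear extensions = 5

5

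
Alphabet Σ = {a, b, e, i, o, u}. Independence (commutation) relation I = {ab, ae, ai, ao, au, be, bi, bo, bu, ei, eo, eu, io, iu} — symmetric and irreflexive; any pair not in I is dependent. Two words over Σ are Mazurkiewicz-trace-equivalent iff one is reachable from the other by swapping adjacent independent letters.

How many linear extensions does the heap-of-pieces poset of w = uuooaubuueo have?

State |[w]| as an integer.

#0=u has no predecessor
#1=u depends on [0:u]
#2=o depends on [1:u]
#3=o depends on [2:o]
#4=a has no predecessor
#5=u depends on [3:o]
#6=b has no predecessor
#7=u depends on [5:u]
#8=u depends on [7:u]
#9=e has no predecessor
#10=o depends on [8:u]
sources: [0:u, 4:a, 6:b, 9:e]
N(rest) = Σ N(rest − s) over sources s of rest; N(one piece) = 1:
  size 1 → [4]=1  [6]=1  [9]=1  [10]=1
  size 2 → [4,6]=2  [4,9]=2  [4,10]=2  [6,9]=2  [6,10]=2  [8,10]=1  [9,10]=2
  size 3 → [4,6,9]=6  [4,6,10]=6  [4,8,10]=3  [4,9,10]=6  [6,8,10]=3  [6,9,10]=6  [7,8,10]=1  [8,9,10]=3
  size 4 → [4,6,8,10]=12  [4,6,9,10]=24  [4,7,8,10]=4  [4,8,9,10]=12  [5,7,8,10]=1  [6,7,8,10]=4  [6,8,9,10]=12  [7,8,9,10]=4
  size 5 → [3,5,7,8,10]=1  [4,5,7,8,10]=5  [4,6,7,8,10]=20  [4,6,8,9,10]=60  [4,7,8,9,10]=20  [5,6,7,8,10]=5  [5,7,8,9,10]=5  [6,7,8,9,10]=20
  size 6 → [2,3,5,7,8,10]=1  [3,4,5,7,8,10]=6  [3,5,6,7,8,10]=6  [3,5,7,8,9,10]=6  [4,5,6,7,8,10]=30  [4,5,7,8,9,10]=30  [4,6,7,8,9,10]=120  [5,6,7,8,9,10]=30
  size 7 → [1,2,3,5,7,8,10]=1  [2,3,4,5,7,8,10]=7  [2,3,5,6,7,8,10]=7  [2,3,5,7,8,9,10]=7  [3,4,5,6,7,8,10]=42  [3,4,5,7,8,9,10]=42  [3,5,6,7,8,9,10]=42  [4,5,6,7,8,9,10]=210
  size 8 → [0,1,2,3,5,7,8,10]=1  [1,2,3,4,5,7,8,10]=8  [1,2,3,5,6,7,8,10]=8  [1,2,3,5,7,8,9,10]=8  [2,3,4,5,6,7,8,10]=56  [2,3,4,5,7,8,9,10]=56  [2,3,5,6,7,8,9,10]=56  [3,4,5,6,7,8,9,10]=336
  size 9 → [0,1,2,3,4,5,7,8,10]=9  [0,1,2,3,5,6,7,8,10]=9  [0,1,2,3,5,7,8,9,10]=9  [1,2,3,4,5,6,7,8,10]=72  [1,2,3,4,5,7,8,9,10]=72  [1,2,3,5,6,7,8,9,10]=72  [2,3,4,5,6,7,8,9,10]=504
  first=0(u) contributes 720
  first=4(a) contributes 90
  first=6(b) contributes 90
  first=9(e) contributes 90
|[w]| = 990

990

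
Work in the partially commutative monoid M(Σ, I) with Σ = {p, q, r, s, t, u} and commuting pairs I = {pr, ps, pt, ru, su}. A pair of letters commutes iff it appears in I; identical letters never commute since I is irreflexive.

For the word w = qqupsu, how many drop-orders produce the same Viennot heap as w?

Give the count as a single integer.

piece 0:q — minimal
piece 1:q rests on {0:q}
piece 2:u rests on {1:q}
piece 3:p rests on {2:u}
piece 4:s rests on {1:q}
piece 5:u rests on {3:p}
minimal pieces: {0:q}
ways to finish when only these pieces remain (= sum over removing one remaining piece with nothing left below it):
  1 left: {4}→1  {5}→1
  2 left: {3,5}→1  {4,5}→2
  3 left: {2,3,5}→1  {3,4,5}→3
  4 left: {2,3,4,5}→4
  placing 0:q first → 4 extensions

4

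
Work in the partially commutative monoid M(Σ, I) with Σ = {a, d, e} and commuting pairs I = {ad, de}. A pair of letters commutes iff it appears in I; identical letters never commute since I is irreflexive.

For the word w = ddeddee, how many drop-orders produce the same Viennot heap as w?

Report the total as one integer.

35

piece 0:d — minimal
piece 1:d rests on {0:d}
piece 2:e — minimal
piece 3:d rests on {1:d}
piece 4:d rests on {3:d}
piece 5:e rests on {2:e}
piece 6:e rests on {5:e}
minimal pieces: {0:d, 2:e}
ways to finish when only these pieces remain (= sum over removing one remaining piece with nothing left below it):
  1 left: {4}→1  {6}→1
  2 left: {3,4}→1  {4,6}→2  {5,6}→1
  3 left: {1,3,4}→1  {2,5,6}→1  {3,4,6}→3  {4,5,6}→3
  4 left: {0,1,3,4}→1  {1,3,4,6}→4  {2,4,5,6}→4  {3,4,5,6}→6
  5 left: {0,1,3,4,6}→5  {1,3,4,5,6}→10  {2,3,4,5,6}→10
  placing 0:d first → 20 extensions
  placing 2:e first → 15 extensions
total linear extensions = 35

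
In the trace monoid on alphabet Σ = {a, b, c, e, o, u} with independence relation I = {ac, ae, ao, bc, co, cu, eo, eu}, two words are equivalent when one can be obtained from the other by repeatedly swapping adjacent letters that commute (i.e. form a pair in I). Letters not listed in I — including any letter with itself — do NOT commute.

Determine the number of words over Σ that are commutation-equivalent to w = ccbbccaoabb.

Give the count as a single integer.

piece 0:c — minimal
piece 1:c rests on {0:c}
piece 2:b — minimal
piece 3:b rests on {2:b}
piece 4:c rests on {1:c}
piece 5:c rests on {4:c}
piece 6:a rests on {3:b}
piece 7:o rests on {3:b}
piece 8:a rests on {6:a}
piece 9:b rests on {7:o, 8:a}
piece 10:b rests on {9:b}
minimal pieces: {0:c, 2:b}
ways to finish when only these pieces remain (= sum over removing one remaining piece with nothing left below it):
  1 left: {5}→1  {10}→1
  2 left: {4,5}→1  {5,10}→2  {9,10}→1
  3 left: {1,4,5}→1  {4,5,10}→3  {5,9,10}→3  {7,9,10}→1  {8,9,10}→1
  4 left: {0,1,4,5}→1  {1,4,5,10}→4  {4,5,9,10}→6  {5,7,9,10}→4  {5,8,9,10}→4  {6,8,9,10}→1  {7,8,9,10}→2
  5 left: {0,1,4,5,10}→5  {1,4,5,9,10}→10  {4,5,7,9,10}→10  {4,5,8,9,10}→10  {5,6,8,9,10}→5  {5,7,8,9,10}→10  {6,7,8,9,10}→3
  6 left: {0,1,4,5,9,10}→15  {1,4,5,7,9,10}→20  {1,4,5,8,9,10}→20  {3,6,7,8,9,10}→3  {4,5,6,8,9,10}→15  {4,5,7,8,9,10}→30  {5,6,7,8,9,10}→18
  7 left: {0,1,4,5,7,9,10}→35  {0,1,4,5,8,9,10}→35  {1,4,5,6,8,9,10}→35  {1,4,5,7,8,9,10}→70  {2,3,6,7,8,9,10}→3  {3,5,6,7,8,9,10}→21  {4,5,6,7,8,9,10}→63
  8 left: {0,1,4,5,6,8,9,10}→70  {0,1,4,5,7,8,9,10}→140  {1,4,5,6,7,8,9,10}→168  {2,3,5,6,7,8,9,10}→24  {3,4,5,6,7,8,9,10}→84
  9 left: {0,1,4,5,6,7,8,9,10}→378  {1,3,4,5,6,7,8,9,10}→252  {2,3,4,5,6,7,8,9,10}→108
  placing 0:c first → 360 extensions
  placing 2:b first → 630 extensions
total linear extensions = 990

990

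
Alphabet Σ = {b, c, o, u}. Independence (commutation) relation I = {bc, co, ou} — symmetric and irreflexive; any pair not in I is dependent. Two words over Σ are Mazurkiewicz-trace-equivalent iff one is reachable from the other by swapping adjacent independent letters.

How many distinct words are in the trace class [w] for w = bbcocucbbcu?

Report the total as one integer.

#0=b has no predecessor
#1=b depends on [0:b]
#2=c has no predecessor
#3=o depends on [1:b]
#4=c depends on [2:c]
#5=u depends on [1:b, 4:c]
#6=c depends on [5:u]
#7=b depends on [3:o, 5:u]
#8=b depends on [7:b]
#9=c depends on [6:c]
#10=u depends on [8:b, 9:c]
sources: [0:b, 2:c]
N(rest) = Σ N(rest − s) over sources s of rest; N(one piece) = 1:
  size 1 → [10]=1
  size 2 → [8,10]=1  [9,10]=1
  size 3 → [6,9,10]=1  [7,8,10]=1  [8,9,10]=2
  size 4 → [3,7,8,10]=1  [6,8,9,10]=3  [7,8,9,10]=3
  size 5 → [3,7,8,9,10]=4  [6,7,8,9,10]=6
  size 6 → [3,6,7,8,9,10]=10  [5,6,7,8,9,10]=6
  size 7 → [3,5,6,7,8,9,10]=16  [4,5,6,7,8,9,10]=6
  size 8 → [1,3,5,6,7,8,9,10]=16  [2,4,5,6,7,8,9,10]=6  [3,4,5,6,7,8,9,10]=22
  size 9 → [0,1,3,5,6,7,8,9,10]=16  [1,3,4,5,6,7,8,9,10]=38  [2,3,4,5,6,7,8,9,10]=28
  first=0(b) contributes 66
  first=2(c) contributes 54
|[w]| = 120

120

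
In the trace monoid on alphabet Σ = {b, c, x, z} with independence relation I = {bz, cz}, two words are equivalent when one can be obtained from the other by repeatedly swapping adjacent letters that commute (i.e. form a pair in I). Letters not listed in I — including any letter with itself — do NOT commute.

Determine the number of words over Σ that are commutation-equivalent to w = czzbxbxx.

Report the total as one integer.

drop 0:c onto floor
drop 1:z onto floor
drop 2:z onto {1:z}
drop 3:b onto {0:c}
drop 4:x onto {2:z, 3:b}
drop 5:b onto {4:x}
drop 6:x onto {5:b}
drop 7:x onto {6:x}
ground layer = {0:c, 1:z}
drop-orders for the pieces not yet dropped (sum over which currently-grounded one goes next):
  1 to go: {7} 1
  2 to go: {6,7} 1
  3 to go: {5,6,7} 1
  4 to go: {4,5,6,7} 1
  5 to go: {2,4,5,6,7} 1  {3,4,5,6,7} 1
  6 to go: {0,3,4,5,6,7} 1  {1,2,4,5,6,7} 1  {2,3,4,5,6,7} 2
  if 0:c drops first: 3 orders
  if 1:z drops first: 3 orders
heap linearizations: 6

6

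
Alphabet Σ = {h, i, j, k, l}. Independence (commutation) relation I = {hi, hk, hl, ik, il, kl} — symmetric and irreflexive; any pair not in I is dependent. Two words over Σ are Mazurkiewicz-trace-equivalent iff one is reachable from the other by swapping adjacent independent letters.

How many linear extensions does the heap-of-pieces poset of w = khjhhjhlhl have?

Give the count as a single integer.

0(k) covers ∅
1(h) covers ∅
2(j) covers 0:k, 1:h
3(h) covers 2:j
4(h) covers 3:h
5(j) covers 4:h
6(h) covers 5:j
7(l) covers 5:j
8(h) covers 6:h
9(l) covers 7:l
floor of heap: 0:k, 1:h
completions by unplaced set U, small U first (add the entries for U minus each lowest piece of U):
  |U|=1: {8}:1  {9}:1
  |U|=2: {6,8}:1  {7,9}:1  {8,9}:2
  |U|=3: {6,8,9}:3  {7,8,9}:3
  |U|=4: {6,7,8,9}:6
  |U|=5: {5,6,7,8,9}:6
  |U|=6: {4,5,6,7,8,9}:6
  |U|=7: {3,4,5,6,7,8,9}:6
  |U|=8: {2,3,4,5,6,7,8,9}:6
  start at 0(k): 6
  start at 1(h): 6
sum over floor = 12

12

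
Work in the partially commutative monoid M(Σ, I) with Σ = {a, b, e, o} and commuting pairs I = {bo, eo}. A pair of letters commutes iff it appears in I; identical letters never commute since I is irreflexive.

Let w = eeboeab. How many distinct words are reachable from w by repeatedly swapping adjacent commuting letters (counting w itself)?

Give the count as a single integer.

drop 0:e onto floor
drop 1:e onto {0:e}
drop 2:b onto {1:e}
drop 3:o onto floor
drop 4:e onto {2:b}
drop 5:a onto {3:o, 4:e}
drop 6:b onto {5:a}
ground layer = {0:e, 3:o}
drop-orders for the pieces not yet dropped (sum over which currently-grounded one goes next):
  1 to go: {6} 1
  2 to go: {5,6} 1
  3 to go: {3,5,6} 1  {4,5,6} 1
  4 to go: {2,4,5,6} 1  {3,4,5,6} 2
  5 to go: {1,2,4,5,6} 1  {2,3,4,5,6} 3
  if 0:e drops first: 4 orders
  if 3:o drops first: 1 orders
heap linearizations: 5

5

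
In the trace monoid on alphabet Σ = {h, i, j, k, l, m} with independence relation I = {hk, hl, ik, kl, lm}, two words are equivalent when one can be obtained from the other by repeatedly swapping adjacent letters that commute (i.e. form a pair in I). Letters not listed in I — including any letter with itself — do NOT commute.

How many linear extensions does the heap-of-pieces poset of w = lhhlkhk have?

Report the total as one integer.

210

piece 0:l — minimal
piece 1:h — minimal
piece 2:h rests on {1:h}
piece 3:l rests on {0:l}
piece 4:k — minimal
piece 5:h rests on {2:h}
piece 6:k rests on {4:k}
minimal pieces: {0:l, 1:h, 4:k}
ways to finish when only these pieces remain (= sum over removing one remaining piece with nothing left below it):
  1 left: {3}→1  {5}→1  {6}→1
  2 left: {0,3}→1  {2,5}→1  {3,5}→2  {3,6}→2  {4,6}→1  {5,6}→2
  3 left: {0,3,5}→3  {0,3,6}→3  {1,2,5}→1  {2,3,5}→3  {2,5,6}→3  {3,4,6}→3  {3,5,6}→6  {4,5,6}→3
  4 left: {0,2,3,5}→6  {0,3,4,6}→6  {0,3,5,6}→12  {1,2,3,5}→4  {1,2,5,6}→4  {2,3,5,6}→12  {2,4,5,6}→6  {3,4,5,6}→12
  5 left: {0,1,2,3,5}→10  {0,2,3,5,6}→30  {0,3,4,5,6}→30  {1,2,3,5,6}→20  {1,2,4,5,6}→10  {2,3,4,5,6}→30
  placing 0:l first → 60 extensions
  placing 1:h first → 90 extensions
  placing 4:k first → 60 extensions
total linear extensions = 210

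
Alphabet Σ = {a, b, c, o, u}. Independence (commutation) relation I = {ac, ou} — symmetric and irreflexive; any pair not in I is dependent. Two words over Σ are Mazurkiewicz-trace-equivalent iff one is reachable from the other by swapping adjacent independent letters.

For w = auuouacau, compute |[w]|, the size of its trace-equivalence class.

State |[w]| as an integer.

piece 0:a — minimal
piece 1:u rests on {0:a}
piece 2:u rests on {1:u}
piece 3:o rests on {0:a}
piece 4:u rests on {2:u}
piece 5:a rests on {3:o, 4:u}
piece 6:c rests on {3:o, 4:u}
piece 7:a rests on {5:a}
piece 8:u rests on {6:c, 7:a}
minimal pieces: {0:a}
ways to finish when only these pieces remain (= sum over removing one remaining piece with nothing left below it):
  1 left: {8}→1
  2 left: {6,8}→1  {7,8}→1
  3 left: {5,7,8}→1  {6,7,8}→2
  4 left: {5,6,7,8}→3
  5 left: {3,5,6,7,8}→3  {4,5,6,7,8}→3
  6 left: {2,4,5,6,7,8}→3  {3,4,5,6,7,8}→6
  7 left: {1,2,4,5,6,7,8}→3  {2,3,4,5,6,7,8}→9
  placing 0:a first → 12 extensions

12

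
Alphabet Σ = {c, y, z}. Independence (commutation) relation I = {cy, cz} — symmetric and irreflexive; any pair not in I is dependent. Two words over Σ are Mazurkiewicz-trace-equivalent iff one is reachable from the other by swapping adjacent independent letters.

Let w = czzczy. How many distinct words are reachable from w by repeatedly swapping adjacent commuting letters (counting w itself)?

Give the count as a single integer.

piece 0:c — minimal
piece 1:z — minimal
piece 2:z rests on {1:z}
piece 3:c rests on {0:c}
piece 4:z rests on {2:z}
piece 5:y rests on {4:z}
minimal pieces: {0:c, 1:z}
ways to finish when only these pieces remain (= sum over removing one remaining piece with nothing left below it):
  1 left: {3}→1  {5}→1
  2 left: {0,3}→1  {3,5}→2  {4,5}→1
  3 left: {0,3,5}→3  {2,4,5}→1  {3,4,5}→3
  4 left: {0,3,4,5}→6  {1,2,4,5}→1  {2,3,4,5}→4
  placing 0:c first → 5 extensions
  placing 1:z first → 10 extensions
total linear extensions = 15

15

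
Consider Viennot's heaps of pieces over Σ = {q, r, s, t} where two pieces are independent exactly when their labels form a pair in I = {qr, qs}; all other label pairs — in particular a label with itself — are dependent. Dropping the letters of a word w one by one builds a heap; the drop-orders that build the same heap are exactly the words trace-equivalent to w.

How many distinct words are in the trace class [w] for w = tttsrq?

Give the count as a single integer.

3

0(t) covers ∅
1(t) covers 0:t
2(t) covers 1:t
3(s) covers 2:t
4(r) covers 3:s
5(q) covers 2:t
floor of heap: 0:t
completions by unplaced set U, small U first (add the entries for U minus each lowest piece of U):
  |U|=1: {4}:1  {5}:1
  |U|=2: {3,4}:1  {4,5}:2
  |U|=3: {3,4,5}:3
  |U|=4: {2,3,4,5}:3
  start at 0(t): 3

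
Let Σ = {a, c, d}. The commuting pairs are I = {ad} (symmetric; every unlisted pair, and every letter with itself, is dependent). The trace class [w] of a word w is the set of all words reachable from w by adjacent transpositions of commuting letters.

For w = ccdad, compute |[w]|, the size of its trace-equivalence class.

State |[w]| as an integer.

piece 0:c — minimal
piece 1:c rests on {0:c}
piece 2:d rests on {1:c}
piece 3:a rests on {1:c}
piece 4:d rests on {2:d}
minimal pieces: {0:c}
ways to finish when only these pieces remain (= sum over removing one remaining piece with nothing left below it):
  1 left: {3}→1  {4}→1
  2 left: {2,4}→1  {3,4}→2
  3 left: {2,3,4}→3
  placing 0:c first → 3 extensions

3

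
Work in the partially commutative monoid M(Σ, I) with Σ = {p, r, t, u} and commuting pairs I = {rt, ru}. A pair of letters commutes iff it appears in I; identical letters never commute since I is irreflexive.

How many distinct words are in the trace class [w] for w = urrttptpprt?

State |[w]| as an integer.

20

0(u) covers ∅
1(r) covers ∅
2(r) covers 1:r
3(t) covers 0:u
4(t) covers 3:t
5(p) covers 2:r, 4:t
6(t) covers 5:p
7(p) covers 6:t
8(p) covers 7:p
9(r) covers 8:p
10(t) covers 8:p
floor of heap: 0:u, 1:r
completions by unplaced set U, small U first (add the entries for U minus each lowest piece of U):
  |U|=1: {9}:1  {10}:1
  |U|=2: {9,10}:2
  |U|=3: {8,9,10}:2
  |U|=4: {7,8,9,10}:2
  |U|=5: {6,7,8,9,10}:2
  |U|=6: {5,6,7,8,9,10}:2
  |U|=7: {2,5,6,7,8,9,10}:2  {4,5,6,7,8,9,10}:2
  |U|=8: {1,2,5,6,7,8,9,10}:2  {2,4,5,6,7,8,9,10}:4  {3,4,5,6,7,8,9,10}:2
  |U|=9: {0,3,4,5,6,7,8,9,10}:2  {1,2,4,5,6,7,8,9,10}:6  {2,3,4,5,6,7,8,9,10}:6
  start at 0(u): 12
  start at 1(r): 8
sum over floor = 20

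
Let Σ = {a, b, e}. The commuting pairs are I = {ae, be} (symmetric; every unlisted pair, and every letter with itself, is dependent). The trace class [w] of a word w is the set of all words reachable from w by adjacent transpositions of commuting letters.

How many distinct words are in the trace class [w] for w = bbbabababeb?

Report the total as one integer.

#0=b has no predecessor
#1=b depends on [0:b]
#2=b depends on [1:b]
#3=a depends on [2:b]
#4=b depends on [3:a]
#5=a depends on [4:b]
#6=b depends on [5:a]
#7=a depends on [6:b]
#8=b depends on [7:a]
#9=e has no predecessor
#10=b depends on [8:b]
sources: [0:b, 9:e]
N(rest) = Σ N(rest − s) over sources s of rest; N(one piece) = 1:
  size 1 → [9]=1  [10]=1
  size 2 → [8,10]=1  [9,10]=2
  size 3 → [7,8,10]=1  [8,9,10]=3
  size 4 → [6,7,8,10]=1  [7,8,9,10]=4
  size 5 → [5,6,7,8,10]=1  [6,7,8,9,10]=5
  size 6 → [4,5,6,7,8,10]=1  [5,6,7,8,9,10]=6
  size 7 → [3,4,5,6,7,8,10]=1  [4,5,6,7,8,9,10]=7
  size 8 → [2,3,4,5,6,7,8,10]=1  [3,4,5,6,7,8,9,10]=8
  size 9 → [1,2,3,4,5,6,7,8,10]=1  [2,3,4,5,6,7,8,9,10]=9
  first=0(b) contributes 10
  first=9(e) contributes 1
|[w]| = 11

11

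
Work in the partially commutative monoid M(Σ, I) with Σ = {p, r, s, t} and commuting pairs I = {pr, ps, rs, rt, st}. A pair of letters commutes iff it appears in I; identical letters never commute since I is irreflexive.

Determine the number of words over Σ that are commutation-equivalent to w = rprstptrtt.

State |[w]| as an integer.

drop 0:r onto floor
drop 1:p onto floor
drop 2:r onto {0:r}
drop 3:s onto floor
drop 4:t onto {1:p}
drop 5:p onto {4:t}
drop 6:t onto {5:p}
drop 7:r onto {2:r}
drop 8:t onto {6:t}
drop 9:t onto {8:t}
ground layer = {0:r, 1:p, 3:s}
drop-orders for the pieces not yet dropped (sum over which currently-grounded one goes next):
  1 to go: {3} 1  {7} 1  {9} 1
  2 to go: {2,7} 1  {3,7} 2  {3,9} 2  {7,9} 2  {8,9} 1
  3 to go: {0,2,7} 1  {2,3,7} 3  {2,7,9} 3  {3,7,9} 6  {3,8,9} 3  {6,8,9} 1  {7,8,9} 3
  4 to go: {0,2,3,7} 4  {0,2,7,9} 4  {2,3,7,9} 12  {2,7,8,9} 6  {3,6,8,9} 4  {3,7,8,9} 12  {5,6,8,9} 1  {6,7,8,9} 4
  5 to go: {0,2,3,7,9} 20  {0,2,7,8,9} 10  {2,3,7,8,9} 30  {2,6,7,8,9} 10  {3,5,6,8,9} 5  {3,6,7,8,9} 20  {4,5,6,8,9} 1  {5,6,7,8,9} 5
  6 to go: {0,2,3,7,8,9} 60  {0,2,6,7,8,9} 20  {1,4,5,6,8,9} 1  {2,3,6,7,8,9} 60  {2,5,6,7,8,9} 15  {3,4,5,6,8,9} 6  {3,5,6,7,8,9} 30  {4,5,6,7,8,9} 6
  7 to go: {0,2,3,6,7,8,9} 140  {0,2,5,6,7,8,9} 35  {1,3,4,5,6,8,9} 7  {1,4,5,6,7,8,9} 7  {2,3,5,6,7,8,9} 105  {2,4,5,6,7,8,9} 21  {3,4,5,6,7,8,9} 42
  8 to go: {0,2,3,5,6,7,8,9} 280  {0,2,4,5,6,7,8,9} 56  {1,2,4,5,6,7,8,9} 28  {1,3,4,5,6,7,8,9} 56  {2,3,4,5,6,7,8,9} 168
  if 0:r drops first: 252 orders
  if 1:p drops first: 504 orders
  if 3:s drops first: 84 orders
heap linearizations: 840

840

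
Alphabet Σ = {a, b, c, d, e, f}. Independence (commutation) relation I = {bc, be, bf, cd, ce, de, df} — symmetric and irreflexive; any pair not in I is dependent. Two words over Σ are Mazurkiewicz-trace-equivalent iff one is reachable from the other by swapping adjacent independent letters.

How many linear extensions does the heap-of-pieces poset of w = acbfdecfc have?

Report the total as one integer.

#0=a has no predecessor
#1=c depends on [0:a]
#2=b depends on [0:a]
#3=f depends on [1:c]
#4=d depends on [2:b]
#5=e depends on [3:f]
#6=c depends on [3:f]
#7=f depends on [5:e, 6:c]
#8=c depends on [7:f]
sources: [0:a]
N(rest) = Σ N(rest − s) over sources s of rest; N(one piece) = 1:
  size 1 → [4]=1  [8]=1
  size 2 → [2,4]=1  [4,8]=2  [7,8]=1
  size 3 → [2,4,8]=3  [4,7,8]=3  [5,7,8]=1  [6,7,8]=1
  size 4 → [2,4,7,8]=6  [4,5,7,8]=4  [4,6,7,8]=4  [5,6,7,8]=2
  size 5 → [2,4,5,7,8]=10  [2,4,6,7,8]=10  [3,5,6,7,8]=2  [4,5,6,7,8]=10
  size 6 → [1,3,5,6,7,8]=2  [2,4,5,6,7,8]=30  [3,4,5,6,7,8]=12
  size 7 → [1,3,4,5,6,7,8]=14  [2,3,4,5,6,7,8]=42
  first=0(a) contributes 56

56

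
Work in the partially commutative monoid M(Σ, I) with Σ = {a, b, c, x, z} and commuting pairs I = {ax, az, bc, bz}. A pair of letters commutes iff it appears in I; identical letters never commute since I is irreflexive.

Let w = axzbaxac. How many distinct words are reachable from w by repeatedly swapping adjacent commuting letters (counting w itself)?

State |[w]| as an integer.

#0=a has no predecessor
#1=x has no predecessor
#2=z depends on [1:x]
#3=b depends on [0:a, 1:x]
#4=a depends on [3:b]
#5=x depends on [2:z, 3:b]
#6=a depends on [4:a]
#7=c depends on [5:x, 6:a]
sources: [0:a, 1:x]
N(rest) = Σ N(rest − s) over sources s of rest; N(one piece) = 1:
  size 1 → [7]=1
  size 2 → [5,7]=1  [6,7]=1
  size 3 → [2,5,7]=1  [4,6,7]=1  [5,6,7]=2
  size 4 → [2,5,6,7]=3  [4,5,6,7]=3
  size 5 → [2,4,5,6,7]=6  [3,4,5,6,7]=3
  size 6 → [0,3,4,5,6,7]=3  [2,3,4,5,6,7]=9
  first=0(a) contributes 9
  first=1(x) contributes 12
|[w]| = 21

21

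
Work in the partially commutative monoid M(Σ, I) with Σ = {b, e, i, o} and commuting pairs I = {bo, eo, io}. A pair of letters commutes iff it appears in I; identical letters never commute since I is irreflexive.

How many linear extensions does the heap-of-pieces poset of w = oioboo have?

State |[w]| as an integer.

15

piece 0:o — minimal
piece 1:i — minimal
piece 2:o rests on {0:o}
piece 3:b rests on {1:i}
piece 4:o rests on {2:o}
piece 5:o rests on {4:o}
minimal pieces: {0:o, 1:i}
ways to finish when only these pieces remain (= sum over removing one remaining piece with nothing left below it):
  1 left: {3}→1  {5}→1
  2 left: {1,3}→1  {3,5}→2  {4,5}→1
  3 left: {1,3,5}→3  {2,4,5}→1  {3,4,5}→3
  4 left: {0,2,4,5}→1  {1,3,4,5}→6  {2,3,4,5}→4
  placing 0:o first → 10 extensions
  placing 1:i first → 5 extensions
total linear extensions = 15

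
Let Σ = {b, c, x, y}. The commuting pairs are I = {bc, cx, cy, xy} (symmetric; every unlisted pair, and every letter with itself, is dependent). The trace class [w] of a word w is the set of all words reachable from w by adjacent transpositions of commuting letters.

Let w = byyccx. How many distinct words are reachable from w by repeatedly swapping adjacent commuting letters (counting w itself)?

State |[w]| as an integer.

45

drop 0:b onto floor
drop 1:y onto {0:b}
drop 2:y onto {1:y}
drop 3:c onto floor
drop 4:c onto {3:c}
drop 5:x onto {0:b}
ground layer = {0:b, 3:c}
drop-orders for the pieces not yet dropped (sum over which currently-grounded one goes next):
  1 to go: {2} 1  {4} 1  {5} 1
  2 to go: {1,2} 1  {2,4} 2  {2,5} 2  {3,4} 1  {4,5} 2
  3 to go: {1,2,4} 3  {1,2,5} 3  {2,3,4} 3  {2,4,5} 6  {3,4,5} 3
  4 to go: {0,1,2,5} 3  {1,2,3,4} 6  {1,2,4,5} 12  {2,3,4,5} 12
  if 0:b drops first: 30 orders
  if 3:c drops first: 15 orders
heap linearizations: 45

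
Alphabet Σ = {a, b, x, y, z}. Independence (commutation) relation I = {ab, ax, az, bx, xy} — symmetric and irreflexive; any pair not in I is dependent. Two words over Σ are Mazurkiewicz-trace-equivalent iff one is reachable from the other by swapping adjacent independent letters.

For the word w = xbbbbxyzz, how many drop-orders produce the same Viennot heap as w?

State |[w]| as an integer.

#0=x has no predecessor
#1=b has no predecessor
#2=b depends on [1:b]
#3=b depends on [2:b]
#4=b depends on [3:b]
#5=x depends on [0:x]
#6=y depends on [4:b]
#7=z depends on [5:x, 6:y]
#8=z depends on [7:z]
sources: [0:x, 1:b]
N(rest) = Σ N(rest − s) over sources s of rest; N(one piece) = 1:
  size 1 → [8]=1
  size 2 → [7,8]=1
  size 3 → [5,7,8]=1  [6,7,8]=1
  size 4 → [0,5,7,8]=1  [4,6,7,8]=1  [5,6,7,8]=2
  size 5 → [0,5,6,7,8]=3  [3,4,6,7,8]=1  [4,5,6,7,8]=3
  size 6 → [0,4,5,6,7,8]=6  [2,3,4,6,7,8]=1  [3,4,5,6,7,8]=4
  size 7 → [0,3,4,5,6,7,8]=10  [1,2,3,4,6,7,8]=1  [2,3,4,5,6,7,8]=5
  first=0(x) contributes 6
  first=1(b) contributes 15
|[w]| = 21

21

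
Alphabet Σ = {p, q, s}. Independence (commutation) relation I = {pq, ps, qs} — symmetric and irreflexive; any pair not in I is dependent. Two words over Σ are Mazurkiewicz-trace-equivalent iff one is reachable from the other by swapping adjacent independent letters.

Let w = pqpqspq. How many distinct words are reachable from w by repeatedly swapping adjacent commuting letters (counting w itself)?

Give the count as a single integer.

0(p) covers ∅
1(q) covers ∅
2(p) covers 0:p
3(q) covers 1:q
4(s) covers ∅
5(p) covers 2:p
6(q) covers 3:q
floor of heap: 0:p, 1:q, 4:s
completions by unplaced set U, small U first (add the entries for U minus each lowest piece of U):
  |U|=1: {4}:1  {5}:1  {6}:1
  |U|=2: {2,5}:1  {3,6}:1  {4,5}:2  {4,6}:2  {5,6}:2
  |U|=3: {0,2,5}:1  {1,3,6}:1  {2,4,5}:3  {2,5,6}:3  {3,4,6}:3  {3,5,6}:3  {4,5,6}:6
  |U|=4: {0,2,4,5}:4  {0,2,5,6}:4  {1,3,4,6}:4  {1,3,5,6}:4  {2,3,5,6}:6  {2,4,5,6}:12  {3,4,5,6}:12
  |U|=5: {0,2,3,5,6}:10  {0,2,4,5,6}:20  {1,2,3,5,6}:10  {1,3,4,5,6}:20  {2,3,4,5,6}:30
  start at 0(p): 60
  start at 1(q): 60
  start at 4(s): 20
sum over floor = 140

140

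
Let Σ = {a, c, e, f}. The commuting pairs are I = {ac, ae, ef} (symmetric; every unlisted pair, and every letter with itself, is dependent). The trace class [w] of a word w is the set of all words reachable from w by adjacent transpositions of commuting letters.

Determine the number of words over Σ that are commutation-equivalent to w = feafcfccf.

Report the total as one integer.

piece 0:f — minimal
piece 1:e — minimal
piece 2:a rests on {0:f}
piece 3:f rests on {2:a}
piece 4:c rests on {1:e, 3:f}
piece 5:f rests on {4:c}
piece 6:c rests on {5:f}
piece 7:c rests on {6:c}
piece 8:f rests on {7:c}
minimal pieces: {0:f, 1:e}
ways to finish when only these pieces remain (= sum over removing one remaining piece with nothing left below it):
  1 left: {8}→1
  2 left: {7,8}→1
  3 left: {6,7,8}→1
  4 left: {5,6,7,8}→1
  5 left: {4,5,6,7,8}→1
  6 left: {1,4,5,6,7,8}→1  {3,4,5,6,7,8}→1
  7 left: {1,3,4,5,6,7,8}→2  {2,3,4,5,6,7,8}→1
  placing 0:f first → 3 extensions
  placing 1:e first → 1 extensions
total linear extensions = 4

4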